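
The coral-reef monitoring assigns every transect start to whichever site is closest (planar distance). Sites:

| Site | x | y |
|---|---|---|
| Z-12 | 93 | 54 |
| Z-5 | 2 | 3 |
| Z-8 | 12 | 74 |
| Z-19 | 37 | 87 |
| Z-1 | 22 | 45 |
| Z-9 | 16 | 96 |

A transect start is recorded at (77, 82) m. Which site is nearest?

Z-12

Squared distances to each site:
Z-12: 1040.000; Z-5: 11866.000; Z-8: 4289.000; Z-19: 1625.000; Z-1: 4394.000; Z-9: 3917.000.
Minimum at Z-12.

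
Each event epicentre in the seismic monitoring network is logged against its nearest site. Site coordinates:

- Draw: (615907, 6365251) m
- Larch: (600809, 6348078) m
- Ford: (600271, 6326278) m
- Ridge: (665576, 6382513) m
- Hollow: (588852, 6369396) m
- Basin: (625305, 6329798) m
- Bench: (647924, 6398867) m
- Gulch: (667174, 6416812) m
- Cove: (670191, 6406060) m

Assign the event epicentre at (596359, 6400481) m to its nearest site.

Squared distances to each site:
Draw: 1623277204.000; Larch: 2765876909.000; Ford: 5521388953.000; Ridge: 5113842113.000; Hollow: 1022632274.000; Basin: 5833957405.000; Bench: 2661554221.000; Gulch: 5281465786.000; Cove: 5482289465.000.
Minimum at Hollow.

Hollow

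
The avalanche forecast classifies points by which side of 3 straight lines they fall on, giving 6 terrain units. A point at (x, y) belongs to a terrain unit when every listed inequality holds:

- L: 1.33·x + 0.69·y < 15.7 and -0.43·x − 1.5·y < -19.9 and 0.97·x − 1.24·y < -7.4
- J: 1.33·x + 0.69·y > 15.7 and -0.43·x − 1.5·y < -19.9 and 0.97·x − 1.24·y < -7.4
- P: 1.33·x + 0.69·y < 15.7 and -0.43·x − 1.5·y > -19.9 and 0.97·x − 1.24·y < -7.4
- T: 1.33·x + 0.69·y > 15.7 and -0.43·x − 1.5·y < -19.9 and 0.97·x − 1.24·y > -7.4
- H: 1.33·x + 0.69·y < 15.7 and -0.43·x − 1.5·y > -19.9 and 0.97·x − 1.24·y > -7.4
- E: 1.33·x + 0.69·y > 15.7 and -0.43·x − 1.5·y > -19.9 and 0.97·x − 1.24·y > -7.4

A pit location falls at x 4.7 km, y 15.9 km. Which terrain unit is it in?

1.33·4.7 + 0.69·15.9 = 17.222, which is > 15.7
-0.43·4.7 − 1.5·15.9 = -25.871, which is < -19.9
0.97·4.7 − 1.24·15.9 = -15.157, which is < -7.4
This sign pattern matches J.

J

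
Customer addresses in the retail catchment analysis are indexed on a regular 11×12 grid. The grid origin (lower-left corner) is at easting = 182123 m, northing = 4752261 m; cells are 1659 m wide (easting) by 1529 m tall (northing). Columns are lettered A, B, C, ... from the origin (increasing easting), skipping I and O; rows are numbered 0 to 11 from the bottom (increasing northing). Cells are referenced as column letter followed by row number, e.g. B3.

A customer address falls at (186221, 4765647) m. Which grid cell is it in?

C8

Column index: ⌊(186221 − 182123) / 1659⌋ = ⌊2.470⌋ = 2 → column C
Row offset from origin: ⌊(4765647 − 4752261) / 1529⌋ = ⌊8.755⌋ = 8 → row 8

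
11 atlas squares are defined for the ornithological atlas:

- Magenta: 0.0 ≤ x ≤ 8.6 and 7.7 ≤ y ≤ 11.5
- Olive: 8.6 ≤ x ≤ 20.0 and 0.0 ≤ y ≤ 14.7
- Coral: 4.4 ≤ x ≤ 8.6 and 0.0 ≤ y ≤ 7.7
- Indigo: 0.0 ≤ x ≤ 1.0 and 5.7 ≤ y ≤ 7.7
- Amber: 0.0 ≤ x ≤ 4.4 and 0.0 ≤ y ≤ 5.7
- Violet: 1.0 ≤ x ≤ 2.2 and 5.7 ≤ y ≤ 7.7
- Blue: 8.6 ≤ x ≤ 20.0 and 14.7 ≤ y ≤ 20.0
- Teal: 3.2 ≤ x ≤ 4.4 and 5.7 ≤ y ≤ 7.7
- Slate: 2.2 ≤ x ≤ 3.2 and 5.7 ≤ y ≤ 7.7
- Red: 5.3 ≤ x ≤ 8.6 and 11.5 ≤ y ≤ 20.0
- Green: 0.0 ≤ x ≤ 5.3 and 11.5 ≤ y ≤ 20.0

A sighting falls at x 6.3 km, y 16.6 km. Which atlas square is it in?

Red

The point has x = 6.3 and y = 16.6.
Only Red satisfies 5.3 ≤ x ≤ 8.6 and 11.5 ≤ y ≤ 20.0.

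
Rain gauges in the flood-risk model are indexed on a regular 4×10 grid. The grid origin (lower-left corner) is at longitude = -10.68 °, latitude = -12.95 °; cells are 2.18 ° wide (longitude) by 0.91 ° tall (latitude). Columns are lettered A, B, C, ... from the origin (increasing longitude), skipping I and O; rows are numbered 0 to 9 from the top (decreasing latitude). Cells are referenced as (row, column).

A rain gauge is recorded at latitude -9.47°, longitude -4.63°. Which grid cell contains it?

(6, C)

Column index: ⌊(-4.63 − -10.68) / 2.18⌋ = ⌊2.775⌋ = 2 → column C
Row offset from origin: ⌊(-9.47 − -12.95) / 0.91⌋ = ⌊3.824⌋ = 3 → row 6 (counted from top)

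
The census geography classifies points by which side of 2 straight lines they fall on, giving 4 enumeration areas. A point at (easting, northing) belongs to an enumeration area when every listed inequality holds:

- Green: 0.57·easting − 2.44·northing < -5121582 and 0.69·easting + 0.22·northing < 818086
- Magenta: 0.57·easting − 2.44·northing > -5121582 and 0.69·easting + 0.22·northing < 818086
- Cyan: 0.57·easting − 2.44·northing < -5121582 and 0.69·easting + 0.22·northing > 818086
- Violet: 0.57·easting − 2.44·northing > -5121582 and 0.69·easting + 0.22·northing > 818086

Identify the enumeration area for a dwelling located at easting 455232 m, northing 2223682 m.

Green

0.57·455232 − 2.44·2223682 = -5166301.840, which is < -5121582
0.69·455232 + 0.22·2223682 = 803320.120, which is < 818086
This sign pattern matches Green.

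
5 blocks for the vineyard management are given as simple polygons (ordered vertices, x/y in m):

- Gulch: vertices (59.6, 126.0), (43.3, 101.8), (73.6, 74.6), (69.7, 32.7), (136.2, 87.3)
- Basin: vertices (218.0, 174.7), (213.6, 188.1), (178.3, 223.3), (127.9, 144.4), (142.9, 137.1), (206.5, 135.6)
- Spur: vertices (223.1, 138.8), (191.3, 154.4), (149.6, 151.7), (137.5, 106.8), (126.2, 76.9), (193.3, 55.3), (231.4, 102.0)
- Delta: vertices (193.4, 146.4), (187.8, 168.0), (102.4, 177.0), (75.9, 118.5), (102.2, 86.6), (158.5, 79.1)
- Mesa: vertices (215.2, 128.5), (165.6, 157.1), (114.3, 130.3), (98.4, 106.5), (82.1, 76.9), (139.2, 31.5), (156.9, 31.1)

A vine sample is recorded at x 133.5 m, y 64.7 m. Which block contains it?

Cast a ray rightward from (133.5, 64.7). For each polygon, the edges (by vertex number in listed order) whose endpoints lie on opposite sides of y = 64.7, where each meets that height, and whether that is right or left of the point:
Gulch: 3–4 at x≈72.68 (left), 4–5 at x≈108.67 (left) → 0 crossings.
Basin: no edge straddles that height → 0 crossings.
Spur: 5–6 at x≈164.10 (right), 6–7 at x≈200.97 (right) → 2 crossings.
Delta: no edge straddles that height → 0 crossings.
Mesa: 5–6 at x≈97.44 (left), 7–1 at x≈177.01 (right) → 1 crossing.
Only Mesa has an odd count, so the point is inside Mesa.

Mesa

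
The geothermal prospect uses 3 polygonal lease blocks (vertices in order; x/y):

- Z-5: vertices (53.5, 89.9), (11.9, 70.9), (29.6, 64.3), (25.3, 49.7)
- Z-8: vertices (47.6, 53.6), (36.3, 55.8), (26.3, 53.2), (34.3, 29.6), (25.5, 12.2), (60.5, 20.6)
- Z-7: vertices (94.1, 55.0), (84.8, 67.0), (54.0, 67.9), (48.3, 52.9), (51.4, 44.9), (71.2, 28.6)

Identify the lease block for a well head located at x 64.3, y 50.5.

Cast a ray rightward from (64.3, 50.5). For each polygon, the edges (by vertex number in listed order) whose endpoints lie on opposite sides of y = 50.5, where each meets that height, and whether that is right or left of the point:
Z-5: 3–4 at x≈25.54 (left), 4–1 at x≈25.86 (left) → 0 crossings.
Z-8: 3–4 at x≈27.22 (left), 6–1 at x≈48.81 (left) → 0 crossings.
Z-7: 4–5 at x≈49.23 (left), 6–1 at x≈90.20 (right) → 1 crossing.
Only Z-7 has an odd count, so the point is inside Z-7.

Z-7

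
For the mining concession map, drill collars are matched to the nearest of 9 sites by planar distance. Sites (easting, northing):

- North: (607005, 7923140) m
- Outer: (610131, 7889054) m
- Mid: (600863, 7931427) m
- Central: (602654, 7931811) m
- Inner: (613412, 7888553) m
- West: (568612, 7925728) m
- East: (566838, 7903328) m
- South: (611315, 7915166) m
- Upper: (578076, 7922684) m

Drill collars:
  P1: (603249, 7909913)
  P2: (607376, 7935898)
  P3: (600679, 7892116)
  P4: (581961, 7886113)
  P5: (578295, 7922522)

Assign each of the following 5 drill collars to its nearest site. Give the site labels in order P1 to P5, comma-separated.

P1 → South (d²=92654365.00)
P2 → Central (d²=39000853.00)
P3 → Outer (d²=98716148.00)
P4 → East (d²=525061354.00)
P5 → Upper (d²=74205.00)

South, Central, Outer, East, Upper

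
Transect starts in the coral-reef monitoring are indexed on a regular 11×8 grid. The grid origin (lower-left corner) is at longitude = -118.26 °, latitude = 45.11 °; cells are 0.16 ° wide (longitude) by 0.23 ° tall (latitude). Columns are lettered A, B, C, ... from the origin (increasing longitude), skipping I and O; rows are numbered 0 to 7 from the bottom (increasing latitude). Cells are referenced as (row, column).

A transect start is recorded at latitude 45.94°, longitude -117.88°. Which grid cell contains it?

Column index: ⌊(-117.88 − -118.26) / 0.16⌋ = ⌊2.375⌋ = 2 → column C
Row offset from origin: ⌊(45.94 − 45.11) / 0.23⌋ = ⌊3.609⌋ = 3 → row 3

(3, C)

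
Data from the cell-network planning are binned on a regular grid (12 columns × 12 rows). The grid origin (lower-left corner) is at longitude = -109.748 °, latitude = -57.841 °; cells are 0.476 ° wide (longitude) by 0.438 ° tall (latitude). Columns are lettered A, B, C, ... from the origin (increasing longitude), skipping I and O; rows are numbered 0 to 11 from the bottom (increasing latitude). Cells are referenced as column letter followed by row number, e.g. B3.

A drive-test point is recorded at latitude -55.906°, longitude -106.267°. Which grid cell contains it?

H4

Column index: ⌊(-106.267 − -109.748) / 0.476⌋ = ⌊7.313⌋ = 7 → column H
Row offset from origin: ⌊(-55.906 − -57.841) / 0.438⌋ = ⌊4.418⌋ = 4 → row 4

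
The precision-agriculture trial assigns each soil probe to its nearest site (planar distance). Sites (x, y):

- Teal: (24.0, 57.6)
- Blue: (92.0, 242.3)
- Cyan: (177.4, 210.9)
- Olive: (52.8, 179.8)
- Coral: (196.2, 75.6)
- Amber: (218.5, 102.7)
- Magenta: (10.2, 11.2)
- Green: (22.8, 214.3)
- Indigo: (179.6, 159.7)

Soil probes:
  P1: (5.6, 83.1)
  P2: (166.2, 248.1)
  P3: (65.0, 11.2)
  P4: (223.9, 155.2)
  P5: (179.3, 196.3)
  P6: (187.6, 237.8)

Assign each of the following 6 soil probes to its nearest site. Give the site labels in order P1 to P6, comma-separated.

P1 → Teal (d²=988.81)
P2 → Cyan (d²=1509.28)
P3 → Magenta (d²=3003.04)
P4 → Indigo (d²=1982.74)
P5 → Cyan (d²=216.77)
P6 → Cyan (d²=827.65)

Teal, Cyan, Magenta, Indigo, Cyan, Cyan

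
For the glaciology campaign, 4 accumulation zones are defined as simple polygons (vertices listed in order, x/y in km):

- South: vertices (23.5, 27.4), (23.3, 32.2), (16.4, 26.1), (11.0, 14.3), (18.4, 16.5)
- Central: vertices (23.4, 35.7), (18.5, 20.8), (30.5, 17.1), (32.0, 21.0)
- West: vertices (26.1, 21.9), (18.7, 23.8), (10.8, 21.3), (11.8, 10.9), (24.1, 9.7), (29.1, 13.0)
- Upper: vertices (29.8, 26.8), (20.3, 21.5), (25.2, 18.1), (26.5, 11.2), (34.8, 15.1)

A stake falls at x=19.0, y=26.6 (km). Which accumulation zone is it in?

South

Cast a ray rightward from (19.0, 26.6). For each polygon, the edges (by vertex number in listed order) whose endpoints lie on opposite sides of y = 26.6, where each meets that height, and whether that is right or left of the point:
South: 2–3 at x≈16.97 (left), 5–1 at x≈23.13 (right) → 1 crossing.
Central: 1–2 at x≈20.41 (right), 4–1 at x≈28.72 (right) → 2 crossings.
West: no edge straddles that height → 0 crossings.
Upper: 1–2 at x≈29.44 (right), 5–1 at x≈29.89 (right) → 2 crossings.
Only South has an odd count, so the point is inside South.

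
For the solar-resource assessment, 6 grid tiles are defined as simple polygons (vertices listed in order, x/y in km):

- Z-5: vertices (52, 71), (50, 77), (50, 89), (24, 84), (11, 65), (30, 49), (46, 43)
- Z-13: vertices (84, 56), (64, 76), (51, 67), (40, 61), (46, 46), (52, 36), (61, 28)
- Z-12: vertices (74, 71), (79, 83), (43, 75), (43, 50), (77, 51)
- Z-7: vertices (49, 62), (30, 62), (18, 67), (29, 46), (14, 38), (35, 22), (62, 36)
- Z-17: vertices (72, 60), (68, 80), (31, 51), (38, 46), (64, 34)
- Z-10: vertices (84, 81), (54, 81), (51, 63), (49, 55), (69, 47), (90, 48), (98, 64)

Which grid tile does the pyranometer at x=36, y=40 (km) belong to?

Cast a ray rightward from (36, 40). For each polygon, the edges (by vertex number in listed order) whose endpoints lie on opposite sides of y = 40, where each meets that height, and whether that is right or left of the point:
Z-5: no edge straddles that height → 0 crossings.
Z-13: 5–6 at x≈49.6 (right), 7–1 at x≈70.9 (right) → 2 crossings.
Z-12: no edge straddles that height → 0 crossings.
Z-7: 4–5 at x≈17.8 (left), 7–1 at x≈60.0 (right) → 1 crossing.
Z-17: 4–5 at x≈51.0 (right), 5–1 at x≈65.8 (right) → 2 crossings.
Z-10: no edge straddles that height → 0 crossings.
Only Z-7 has an odd count, so the point is inside Z-7.

Z-7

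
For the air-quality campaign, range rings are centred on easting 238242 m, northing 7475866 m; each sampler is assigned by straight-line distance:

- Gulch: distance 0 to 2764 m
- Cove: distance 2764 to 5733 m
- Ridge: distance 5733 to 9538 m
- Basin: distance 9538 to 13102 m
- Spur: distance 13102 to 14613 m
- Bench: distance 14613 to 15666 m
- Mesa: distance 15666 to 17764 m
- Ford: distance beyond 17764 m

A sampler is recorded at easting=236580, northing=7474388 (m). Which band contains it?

Gulch

Distance = √((236580−238242)² + (7474388−7475866)²) = √(2762244.000 + 2184484.000) = 2224.124 m.
0 ≤ 2224.124 < 2764 → Gulch.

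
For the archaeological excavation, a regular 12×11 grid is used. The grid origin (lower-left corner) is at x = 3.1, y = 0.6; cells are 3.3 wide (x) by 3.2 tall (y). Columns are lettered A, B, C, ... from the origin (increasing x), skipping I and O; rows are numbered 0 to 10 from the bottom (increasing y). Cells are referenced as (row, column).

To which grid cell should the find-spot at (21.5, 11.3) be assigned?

(3, F)

Column index: ⌊(21.5 − 3.1) / 3.3⌋ = ⌊5.576⌋ = 5 → column F
Row offset from origin: ⌊(11.3 − 0.6) / 3.2⌋ = ⌊3.344⌋ = 3 → row 3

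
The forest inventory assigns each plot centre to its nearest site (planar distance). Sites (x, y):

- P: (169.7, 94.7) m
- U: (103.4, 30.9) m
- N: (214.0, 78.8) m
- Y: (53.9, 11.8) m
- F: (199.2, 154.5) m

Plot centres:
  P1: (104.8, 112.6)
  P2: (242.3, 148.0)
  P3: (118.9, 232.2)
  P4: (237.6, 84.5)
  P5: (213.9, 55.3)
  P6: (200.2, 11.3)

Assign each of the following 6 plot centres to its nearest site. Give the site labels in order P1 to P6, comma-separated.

P, F, F, N, N, N

P1 → P (d²=4532.42)
P2 → F (d²=1899.86)
P3 → F (d²=12485.38)
P4 → N (d²=589.45)
P5 → N (d²=552.26)
P6 → N (d²=4746.69)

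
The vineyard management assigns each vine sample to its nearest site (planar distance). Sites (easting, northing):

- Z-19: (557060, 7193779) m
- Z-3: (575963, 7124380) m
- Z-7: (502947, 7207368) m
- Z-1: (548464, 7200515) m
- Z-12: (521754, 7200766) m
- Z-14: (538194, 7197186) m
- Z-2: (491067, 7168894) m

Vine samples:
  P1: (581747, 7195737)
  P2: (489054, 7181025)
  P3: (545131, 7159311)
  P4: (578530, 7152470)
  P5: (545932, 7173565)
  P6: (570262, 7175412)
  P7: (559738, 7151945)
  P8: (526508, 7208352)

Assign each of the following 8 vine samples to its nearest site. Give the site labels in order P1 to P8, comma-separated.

P1 → Z-19 (d²=613281733.00)
P2 → Z-2 (d²=151213330.00)
P3 → Z-19 (d²=1330344065.00)
P4 → Z-3 (d²=795637589.00)
P5 → Z-19 (d²=532438180.00)
P6 → Z-19 (d²=511639493.00)
P7 → Z-3 (d²=1023079850.00)
P8 → Z-12 (d²=80147912.00)

Z-19, Z-2, Z-19, Z-3, Z-19, Z-19, Z-3, Z-12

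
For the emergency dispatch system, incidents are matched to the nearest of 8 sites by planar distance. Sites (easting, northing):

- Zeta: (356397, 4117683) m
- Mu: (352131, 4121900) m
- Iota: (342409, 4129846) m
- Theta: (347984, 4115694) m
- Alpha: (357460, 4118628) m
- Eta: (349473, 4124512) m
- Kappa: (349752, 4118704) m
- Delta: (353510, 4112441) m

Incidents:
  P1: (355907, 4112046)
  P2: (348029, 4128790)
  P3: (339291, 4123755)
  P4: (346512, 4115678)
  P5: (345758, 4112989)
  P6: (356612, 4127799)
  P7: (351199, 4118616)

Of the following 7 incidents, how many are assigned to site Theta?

P1 → Delta
P2 → Eta
P3 → Iota
P4 → Theta
P5 → Theta
P6 → Mu
P7 → Kappa
2 of the 7 go to Theta.

2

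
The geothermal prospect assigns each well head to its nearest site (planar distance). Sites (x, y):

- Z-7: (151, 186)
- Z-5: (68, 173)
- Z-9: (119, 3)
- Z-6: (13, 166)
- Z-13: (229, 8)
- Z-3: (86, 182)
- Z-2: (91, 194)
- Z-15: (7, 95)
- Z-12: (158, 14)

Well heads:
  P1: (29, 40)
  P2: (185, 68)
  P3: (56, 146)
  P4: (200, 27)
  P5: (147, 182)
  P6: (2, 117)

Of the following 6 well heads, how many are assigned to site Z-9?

0

P1 → Z-15
P2 → Z-12
P3 → Z-5
P4 → Z-13
P5 → Z-7
P6 → Z-15
0 of the 6 go to Z-9.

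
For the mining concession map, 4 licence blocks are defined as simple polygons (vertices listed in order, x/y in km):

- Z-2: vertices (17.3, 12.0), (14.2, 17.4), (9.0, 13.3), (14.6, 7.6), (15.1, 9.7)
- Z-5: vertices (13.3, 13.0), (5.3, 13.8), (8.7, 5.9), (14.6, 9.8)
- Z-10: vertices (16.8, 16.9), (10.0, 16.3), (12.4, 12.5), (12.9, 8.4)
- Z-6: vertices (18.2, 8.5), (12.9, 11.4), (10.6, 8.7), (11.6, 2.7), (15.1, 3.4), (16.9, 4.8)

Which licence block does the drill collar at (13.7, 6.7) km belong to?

Z-6

Cast a ray rightward from (13.7, 6.7). For each polygon, the edges (by vertex number in listed order) whose endpoints lie on opposite sides of y = 6.7, where each meets that height, and whether that is right or left of the point:
Z-2: no edge straddles that height → 0 crossings.
Z-5: 2–3 at x≈8.36 (left), 3–4 at x≈9.91 (left) → 0 crossings.
Z-10: no edge straddles that height → 0 crossings.
Z-6: 3–4 at x≈10.93 (left), 6–1 at x≈17.57 (right) → 1 crossing.
Only Z-6 has an odd count, so the point is inside Z-6.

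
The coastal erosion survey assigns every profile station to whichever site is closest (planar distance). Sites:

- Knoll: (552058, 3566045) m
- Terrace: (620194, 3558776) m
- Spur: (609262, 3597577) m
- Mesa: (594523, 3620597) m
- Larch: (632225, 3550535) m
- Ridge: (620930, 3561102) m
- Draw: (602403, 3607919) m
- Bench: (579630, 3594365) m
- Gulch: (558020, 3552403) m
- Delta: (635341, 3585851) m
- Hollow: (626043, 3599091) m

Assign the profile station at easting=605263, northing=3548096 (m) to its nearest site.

Squared distances to each site:
Knoll: 3152938626.000; Terrace: 336997161.000; Spur: 2464361362.000; Mesa: 5371742601.000; Larch: 732898165.000; Ridge: 414610925.000; Draw: 3586970929.000; Bench: 2797871050.000; Gulch: 2250451298.000; Delta: 2330126109.000; Hollow: 3032298425.000.
Minimum at Terrace.

Terrace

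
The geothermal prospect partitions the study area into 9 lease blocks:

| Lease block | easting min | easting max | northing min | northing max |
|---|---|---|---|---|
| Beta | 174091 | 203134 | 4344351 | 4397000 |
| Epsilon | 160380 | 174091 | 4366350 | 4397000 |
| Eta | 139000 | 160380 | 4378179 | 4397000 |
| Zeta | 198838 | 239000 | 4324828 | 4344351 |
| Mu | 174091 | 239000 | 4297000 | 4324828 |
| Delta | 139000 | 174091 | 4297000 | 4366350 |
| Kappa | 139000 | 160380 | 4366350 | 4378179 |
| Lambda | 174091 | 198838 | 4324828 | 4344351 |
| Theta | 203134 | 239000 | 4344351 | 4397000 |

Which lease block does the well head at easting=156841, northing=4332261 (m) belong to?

The point has easting = 156841 and northing = 4332261.
Only Delta satisfies 139000 ≤ easting ≤ 174091 and 4297000 ≤ northing ≤ 4366350.

Delta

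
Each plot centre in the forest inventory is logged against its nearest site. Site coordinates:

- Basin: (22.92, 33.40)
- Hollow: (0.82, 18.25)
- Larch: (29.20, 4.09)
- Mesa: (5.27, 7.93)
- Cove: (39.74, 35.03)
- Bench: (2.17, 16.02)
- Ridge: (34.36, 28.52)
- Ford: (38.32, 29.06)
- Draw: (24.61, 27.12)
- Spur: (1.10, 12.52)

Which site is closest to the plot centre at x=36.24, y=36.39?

Cove

Squared distances to each site:
Basin: 186.363; Hollow: 1583.636; Larch: 1092.852; Mesa: 1769.113; Cove: 14.100; Bench: 1575.702; Ridge: 65.471; Ford: 58.055; Draw: 221.190; Spur: 1804.597.
Minimum at Cove.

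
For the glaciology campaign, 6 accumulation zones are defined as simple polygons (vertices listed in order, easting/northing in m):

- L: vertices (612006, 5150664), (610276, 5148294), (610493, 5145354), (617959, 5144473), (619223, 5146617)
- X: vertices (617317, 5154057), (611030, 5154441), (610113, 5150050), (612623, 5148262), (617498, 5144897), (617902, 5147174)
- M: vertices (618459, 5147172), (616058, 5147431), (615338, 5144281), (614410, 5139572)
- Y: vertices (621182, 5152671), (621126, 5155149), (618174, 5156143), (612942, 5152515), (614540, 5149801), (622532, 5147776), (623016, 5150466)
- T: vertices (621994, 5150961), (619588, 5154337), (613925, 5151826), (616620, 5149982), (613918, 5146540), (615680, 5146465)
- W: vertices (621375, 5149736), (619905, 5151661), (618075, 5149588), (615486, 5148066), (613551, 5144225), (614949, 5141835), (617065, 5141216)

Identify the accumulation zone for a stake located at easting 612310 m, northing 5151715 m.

X

Cast a ray rightward from (612310, 5151715). For each polygon, the edges (by vertex number in listed order) whose endpoints lie on opposite sides of northing = 5151715, where each meets that height, and whether that is right or left of the point:
L: no edge straddles that height → 0 crossings.
X: 2–3 at easting≈610460.7 (left), 6–1 at easting≈617516.1 (right) → 1 crossing.
M: no edge straddles that height → 0 crossings.
Y: 4–5 at easting≈613413.0 (right), 7–1 at easting≈621977.1 (right) → 2 crossings.
T: 1–2 at easting≈621456.6 (right), 3–4 at easting≈614087.2 (right) → 2 crossings.
W: no edge straddles that height → 0 crossings.
Only X has an odd count, so the point is inside X.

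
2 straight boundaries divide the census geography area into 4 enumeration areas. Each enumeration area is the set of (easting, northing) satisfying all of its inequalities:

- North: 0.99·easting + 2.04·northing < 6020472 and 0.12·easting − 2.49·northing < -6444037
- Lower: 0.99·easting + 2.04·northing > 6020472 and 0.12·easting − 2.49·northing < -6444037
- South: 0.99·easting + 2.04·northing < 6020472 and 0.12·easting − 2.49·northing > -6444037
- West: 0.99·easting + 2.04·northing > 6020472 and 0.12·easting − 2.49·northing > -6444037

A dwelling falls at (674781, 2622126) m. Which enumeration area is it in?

North

0.99·674781 + 2.04·2622126 = 6017170.230, which is < 6020472
0.12·674781 − 2.49·2622126 = -6448120.020, which is < -6444037
This sign pattern matches North.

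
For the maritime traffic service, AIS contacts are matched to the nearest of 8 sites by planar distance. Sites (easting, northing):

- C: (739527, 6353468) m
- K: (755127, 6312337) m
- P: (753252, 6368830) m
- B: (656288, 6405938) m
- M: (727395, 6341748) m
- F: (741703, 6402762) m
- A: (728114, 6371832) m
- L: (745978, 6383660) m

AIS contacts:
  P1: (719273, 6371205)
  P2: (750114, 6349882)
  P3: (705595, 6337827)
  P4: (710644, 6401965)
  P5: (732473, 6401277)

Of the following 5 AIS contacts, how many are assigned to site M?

P1 → A
P2 → C
P3 → M
P4 → F
P5 → F
1 of the 5 goes to M.

1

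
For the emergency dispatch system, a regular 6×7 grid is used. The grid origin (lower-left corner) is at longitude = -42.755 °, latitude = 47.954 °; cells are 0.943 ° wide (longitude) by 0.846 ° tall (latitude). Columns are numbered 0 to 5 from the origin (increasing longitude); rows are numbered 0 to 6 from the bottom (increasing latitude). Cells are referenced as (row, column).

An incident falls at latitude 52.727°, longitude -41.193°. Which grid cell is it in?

Column index: ⌊(-41.193 − -42.755) / 0.943⌋ = ⌊1.656⌋ = 1
Row offset from origin: ⌊(52.727 − 47.954) / 0.846⌋ = ⌊5.642⌋ = 5 → row 5

(5, 1)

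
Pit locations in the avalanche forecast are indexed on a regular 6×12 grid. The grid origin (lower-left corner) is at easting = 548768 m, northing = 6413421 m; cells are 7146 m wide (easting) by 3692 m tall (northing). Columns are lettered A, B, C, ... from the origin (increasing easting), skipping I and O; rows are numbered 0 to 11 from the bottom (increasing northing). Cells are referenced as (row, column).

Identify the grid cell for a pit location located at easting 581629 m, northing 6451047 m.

Column index: ⌊(581629 − 548768) / 7146⌋ = ⌊4.599⌋ = 4 → column E
Row offset from origin: ⌊(6451047 − 6413421) / 3692⌋ = ⌊10.191⌋ = 10 → row 10

(10, E)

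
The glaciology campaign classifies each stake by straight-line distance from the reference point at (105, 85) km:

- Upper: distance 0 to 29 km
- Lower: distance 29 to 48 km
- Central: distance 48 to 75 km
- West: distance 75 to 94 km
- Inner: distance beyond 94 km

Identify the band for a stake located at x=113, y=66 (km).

Upper

Distance = √((113−105)² + (66−85)²) = √(64.000 + 361.000) = 20.616 km.
0 ≤ 20.616 < 29 → Upper.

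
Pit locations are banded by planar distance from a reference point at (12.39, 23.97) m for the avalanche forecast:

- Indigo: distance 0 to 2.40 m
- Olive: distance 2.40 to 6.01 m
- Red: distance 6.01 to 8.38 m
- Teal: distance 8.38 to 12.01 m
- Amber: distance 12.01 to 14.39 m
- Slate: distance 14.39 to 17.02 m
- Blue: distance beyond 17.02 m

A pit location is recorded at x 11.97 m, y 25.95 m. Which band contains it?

Indigo

Distance = √((11.97−12.39)² + (25.95−23.97)²) = √(0.176 + 3.920) = 2.024 m.
0 ≤ 2.024 < 2.40 → Indigo.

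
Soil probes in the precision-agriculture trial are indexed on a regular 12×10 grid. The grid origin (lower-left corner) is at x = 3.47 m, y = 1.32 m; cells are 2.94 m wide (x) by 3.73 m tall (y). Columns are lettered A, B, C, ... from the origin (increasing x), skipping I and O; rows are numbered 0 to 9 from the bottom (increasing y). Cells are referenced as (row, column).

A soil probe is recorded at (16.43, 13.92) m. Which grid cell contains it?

(3, E)

Column index: ⌊(16.43 − 3.47) / 2.94⌋ = ⌊4.408⌋ = 4 → column E
Row offset from origin: ⌊(13.92 − 1.32) / 3.73⌋ = ⌊3.378⌋ = 3 → row 3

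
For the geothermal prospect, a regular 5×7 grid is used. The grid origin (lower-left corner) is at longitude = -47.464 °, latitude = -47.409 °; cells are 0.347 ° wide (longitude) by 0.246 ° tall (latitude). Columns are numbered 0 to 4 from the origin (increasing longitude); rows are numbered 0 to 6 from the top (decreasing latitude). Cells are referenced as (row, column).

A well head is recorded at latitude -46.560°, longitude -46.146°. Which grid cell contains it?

Column index: ⌊(-46.146 − -47.464) / 0.347⌋ = ⌊3.798⌋ = 3
Row offset from origin: ⌊(-46.560 − -47.409) / 0.246⌋ = ⌊3.451⌋ = 3 → row 3 (counted from top)

(3, 3)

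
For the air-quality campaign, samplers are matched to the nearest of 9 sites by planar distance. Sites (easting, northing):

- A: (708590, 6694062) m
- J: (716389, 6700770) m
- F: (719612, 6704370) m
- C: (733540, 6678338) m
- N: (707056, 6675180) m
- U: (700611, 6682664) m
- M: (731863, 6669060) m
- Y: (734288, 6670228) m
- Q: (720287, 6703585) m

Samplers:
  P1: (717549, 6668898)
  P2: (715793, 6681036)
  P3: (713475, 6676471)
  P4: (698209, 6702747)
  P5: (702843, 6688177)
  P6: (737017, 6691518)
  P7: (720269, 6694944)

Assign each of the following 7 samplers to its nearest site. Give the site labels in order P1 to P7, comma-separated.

N, N, N, A, U, C, J

P1 → N (d²=149566573.00)
P2 → N (d²=110627905.00)
P3 → N (d²=42870242.00)
P4 → A (d²=183194386.00)
P5 → U (d²=35374993.00)
P6 → C (d²=185801929.00)
P7 → J (d²=48996676.00)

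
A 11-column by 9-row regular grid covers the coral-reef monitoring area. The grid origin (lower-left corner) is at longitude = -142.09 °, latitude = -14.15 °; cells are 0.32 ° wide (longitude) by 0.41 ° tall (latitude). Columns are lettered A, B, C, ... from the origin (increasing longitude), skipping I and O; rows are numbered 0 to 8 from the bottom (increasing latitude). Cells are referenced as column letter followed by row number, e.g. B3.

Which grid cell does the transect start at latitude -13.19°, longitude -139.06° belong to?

K2

Column index: ⌊(-139.06 − -142.09) / 0.32⌋ = ⌊9.469⌋ = 9 → column K
Row offset from origin: ⌊(-13.19 − -14.15) / 0.41⌋ = ⌊2.341⌋ = 2 → row 2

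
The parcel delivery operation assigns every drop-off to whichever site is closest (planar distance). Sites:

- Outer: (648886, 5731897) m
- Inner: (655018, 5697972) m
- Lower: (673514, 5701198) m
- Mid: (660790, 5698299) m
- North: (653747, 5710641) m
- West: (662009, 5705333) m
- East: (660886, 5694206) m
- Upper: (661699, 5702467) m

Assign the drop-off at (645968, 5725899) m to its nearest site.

Outer

Squared distances to each site:
Outer: 44490728.000; Inner: 861819829.000; Lower: 1368921517.000; Mid: 981451684.000; North: 293319405.000; West: 680274037.000; East: 1226992973.000; Upper: 796522985.000.
Minimum at Outer.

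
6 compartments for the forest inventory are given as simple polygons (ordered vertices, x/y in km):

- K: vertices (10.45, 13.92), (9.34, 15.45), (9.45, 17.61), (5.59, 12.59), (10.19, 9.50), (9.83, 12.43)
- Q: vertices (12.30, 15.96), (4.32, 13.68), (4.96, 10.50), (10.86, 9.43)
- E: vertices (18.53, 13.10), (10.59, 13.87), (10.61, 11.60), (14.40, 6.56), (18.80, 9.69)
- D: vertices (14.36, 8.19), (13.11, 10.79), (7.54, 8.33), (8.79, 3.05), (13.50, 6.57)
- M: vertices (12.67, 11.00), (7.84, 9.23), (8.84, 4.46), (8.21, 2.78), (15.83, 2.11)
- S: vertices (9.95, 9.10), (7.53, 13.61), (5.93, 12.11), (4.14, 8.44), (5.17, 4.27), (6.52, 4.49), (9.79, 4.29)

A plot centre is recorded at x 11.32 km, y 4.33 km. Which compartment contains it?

Cast a ray rightward from (11.32, 4.33). For each polygon, the edges (by vertex number in listed order) whose endpoints lie on opposite sides of y = 4.33, where each meets that height, and whether that is right or left of the point:
K: no edge straddles that height → 0 crossings.
Q: no edge straddles that height → 0 crossings.
E: no edge straddles that height → 0 crossings.
D: 3–4 at x≈8.487 (left), 4–5 at x≈10.503 (left) → 0 crossings.
M: 3–4 at x≈8.791 (left), 5–1 at x≈15.041 (right) → 1 crossing.
S: 4–5 at x≈5.155 (left), 5–6 at x≈5.538 (left), 6–7 at x≈9.136 (left), 7–1 at x≈9.791 (left) → 0 crossings.
Only M has an odd count, so the point is inside M.

M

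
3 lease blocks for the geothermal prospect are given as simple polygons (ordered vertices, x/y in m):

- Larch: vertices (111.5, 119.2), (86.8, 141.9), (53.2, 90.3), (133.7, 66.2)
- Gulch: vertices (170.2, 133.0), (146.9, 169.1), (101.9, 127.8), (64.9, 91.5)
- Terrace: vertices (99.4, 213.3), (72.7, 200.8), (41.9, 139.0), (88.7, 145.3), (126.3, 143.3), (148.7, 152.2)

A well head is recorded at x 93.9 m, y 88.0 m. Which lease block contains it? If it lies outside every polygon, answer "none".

Cast a ray rightward from (93.9, 88.0). For each polygon, the edges (by vertex number in listed order) whose endpoints lie on opposite sides of y = 88.0, where each meets that height, and whether that is right or left of the point:
Larch: 3–4 at x≈60.88 (left), 4–1 at x≈124.57 (right) → 1 crossing.
Gulch: no edge straddles that height → 0 crossings.
Terrace: no edge straddles that height → 0 crossings.
Only Larch has an odd count, so the point is inside Larch.

Larch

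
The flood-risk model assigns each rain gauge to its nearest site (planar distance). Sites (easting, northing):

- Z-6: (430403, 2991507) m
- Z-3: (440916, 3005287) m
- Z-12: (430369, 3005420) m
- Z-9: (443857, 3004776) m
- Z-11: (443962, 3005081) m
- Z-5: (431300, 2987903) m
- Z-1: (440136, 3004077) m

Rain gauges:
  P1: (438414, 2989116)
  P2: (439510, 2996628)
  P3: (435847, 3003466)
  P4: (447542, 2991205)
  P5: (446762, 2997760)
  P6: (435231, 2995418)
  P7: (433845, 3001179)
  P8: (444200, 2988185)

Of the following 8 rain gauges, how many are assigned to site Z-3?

P1 → Z-5
P2 → Z-1
P3 → Z-1
P4 → Z-9
P5 → Z-9
P6 → Z-6
P7 → Z-12
P8 → Z-5
0 of the 8 go to Z-3.

0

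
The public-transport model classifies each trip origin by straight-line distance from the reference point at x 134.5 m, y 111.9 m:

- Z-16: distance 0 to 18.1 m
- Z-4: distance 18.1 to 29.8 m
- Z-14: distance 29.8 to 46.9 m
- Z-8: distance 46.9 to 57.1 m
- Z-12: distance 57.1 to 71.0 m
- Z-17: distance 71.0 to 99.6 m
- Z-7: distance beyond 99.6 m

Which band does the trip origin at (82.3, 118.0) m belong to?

Z-8

Distance = √((82.3−134.5)² + (118.0−111.9)²) = √(2724.840 + 37.210) = 52.555 m.
46.9 ≤ 52.555 < 57.1 → Z-8.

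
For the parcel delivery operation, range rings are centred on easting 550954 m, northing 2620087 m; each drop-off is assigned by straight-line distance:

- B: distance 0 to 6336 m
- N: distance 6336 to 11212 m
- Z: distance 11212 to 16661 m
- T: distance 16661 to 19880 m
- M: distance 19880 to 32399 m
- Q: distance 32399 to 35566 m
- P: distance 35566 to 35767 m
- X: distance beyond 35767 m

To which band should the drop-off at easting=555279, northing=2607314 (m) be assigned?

Distance = √((555279−550954)² + (2607314−2620087)²) = √(18705625.000 + 163149529.000) = 13485.368 m.
11212 ≤ 13485.368 < 16661 → Z.

Z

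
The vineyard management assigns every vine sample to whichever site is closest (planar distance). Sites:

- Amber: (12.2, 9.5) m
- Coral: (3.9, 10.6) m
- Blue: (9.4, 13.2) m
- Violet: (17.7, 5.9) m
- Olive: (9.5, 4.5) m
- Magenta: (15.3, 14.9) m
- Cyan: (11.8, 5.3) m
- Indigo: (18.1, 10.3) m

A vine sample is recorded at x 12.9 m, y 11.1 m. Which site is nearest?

Squared distances to each site:
Amber: 3.050; Coral: 81.250; Blue: 16.660; Violet: 50.080; Olive: 55.120; Magenta: 20.200; Cyan: 34.850; Indigo: 27.680.
Minimum at Amber.

Amber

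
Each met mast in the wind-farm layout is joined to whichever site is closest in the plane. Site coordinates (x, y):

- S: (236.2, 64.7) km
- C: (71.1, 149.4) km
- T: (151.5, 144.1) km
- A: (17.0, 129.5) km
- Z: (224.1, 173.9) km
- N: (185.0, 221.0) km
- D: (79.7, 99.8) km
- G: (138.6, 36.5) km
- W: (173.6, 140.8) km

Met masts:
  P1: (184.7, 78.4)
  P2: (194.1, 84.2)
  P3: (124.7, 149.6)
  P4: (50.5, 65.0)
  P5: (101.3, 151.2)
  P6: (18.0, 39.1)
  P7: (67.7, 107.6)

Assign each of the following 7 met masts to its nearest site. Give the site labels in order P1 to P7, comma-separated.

S, S, T, D, C, D, D

P1 → S (d²=2839.94)
P2 → S (d²=2152.66)
P3 → T (d²=748.49)
P4 → D (d²=2063.68)
P5 → C (d²=915.28)
P6 → D (d²=7491.38)
P7 → D (d²=204.84)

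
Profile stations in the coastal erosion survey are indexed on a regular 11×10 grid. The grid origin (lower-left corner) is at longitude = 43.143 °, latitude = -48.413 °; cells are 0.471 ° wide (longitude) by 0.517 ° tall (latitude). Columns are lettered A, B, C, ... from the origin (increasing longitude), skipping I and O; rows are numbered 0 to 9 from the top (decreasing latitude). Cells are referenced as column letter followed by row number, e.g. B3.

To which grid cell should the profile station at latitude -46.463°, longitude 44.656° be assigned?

D6

Column index: ⌊(44.656 − 43.143) / 0.471⌋ = ⌊3.212⌋ = 3 → column D
Row offset from origin: ⌊(-46.463 − -48.413) / 0.517⌋ = ⌊3.772⌋ = 3 → row 6 (counted from top)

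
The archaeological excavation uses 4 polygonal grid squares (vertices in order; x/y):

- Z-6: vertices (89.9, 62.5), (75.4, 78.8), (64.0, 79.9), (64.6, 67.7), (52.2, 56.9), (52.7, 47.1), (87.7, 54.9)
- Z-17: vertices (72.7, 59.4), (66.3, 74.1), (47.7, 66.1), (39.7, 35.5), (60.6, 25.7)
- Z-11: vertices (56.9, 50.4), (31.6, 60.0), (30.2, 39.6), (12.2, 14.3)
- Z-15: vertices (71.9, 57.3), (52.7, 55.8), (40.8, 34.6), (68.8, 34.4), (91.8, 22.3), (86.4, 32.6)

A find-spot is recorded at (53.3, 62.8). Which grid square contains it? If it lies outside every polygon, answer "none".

Z-17

Cast a ray rightward from (53.3, 62.8). For each polygon, the edges (by vertex number in listed order) whose endpoints lie on opposite sides of y = 62.8, where each meets that height, and whether that is right or left of the point:
Z-6: 1–2 at x≈89.63 (right), 4–5 at x≈58.97 (right) → 2 crossings.
Z-17: 1–2 at x≈71.22 (right), 3–4 at x≈46.84 (left) → 1 crossing.
Z-11: no edge straddles that height → 0 crossings.
Z-15: no edge straddles that height → 0 crossings.
Only Z-17 has an odd count, so the point is inside Z-17.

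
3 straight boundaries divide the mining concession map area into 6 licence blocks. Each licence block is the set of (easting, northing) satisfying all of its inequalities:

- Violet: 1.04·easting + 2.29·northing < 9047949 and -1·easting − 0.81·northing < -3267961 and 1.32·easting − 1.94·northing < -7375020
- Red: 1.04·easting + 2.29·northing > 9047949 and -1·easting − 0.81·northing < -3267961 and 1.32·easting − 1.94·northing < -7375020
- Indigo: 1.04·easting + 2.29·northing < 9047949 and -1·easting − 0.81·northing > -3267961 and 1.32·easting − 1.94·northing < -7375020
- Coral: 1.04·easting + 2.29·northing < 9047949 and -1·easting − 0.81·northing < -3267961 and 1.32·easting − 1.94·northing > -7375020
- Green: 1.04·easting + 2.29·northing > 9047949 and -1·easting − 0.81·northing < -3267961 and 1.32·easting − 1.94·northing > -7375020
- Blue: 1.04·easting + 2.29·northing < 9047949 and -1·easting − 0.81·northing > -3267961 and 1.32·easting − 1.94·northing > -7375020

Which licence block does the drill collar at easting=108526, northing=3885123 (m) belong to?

Indigo

1.04·108526 + 2.29·3885123 = 9009798.710, which is < 9047949
-1·108526 − 0.81·3885123 = -3255475.630, which is > -3267961
1.32·108526 − 1.94·3885123 = -7393884.300, which is < -7375020
This sign pattern matches Indigo.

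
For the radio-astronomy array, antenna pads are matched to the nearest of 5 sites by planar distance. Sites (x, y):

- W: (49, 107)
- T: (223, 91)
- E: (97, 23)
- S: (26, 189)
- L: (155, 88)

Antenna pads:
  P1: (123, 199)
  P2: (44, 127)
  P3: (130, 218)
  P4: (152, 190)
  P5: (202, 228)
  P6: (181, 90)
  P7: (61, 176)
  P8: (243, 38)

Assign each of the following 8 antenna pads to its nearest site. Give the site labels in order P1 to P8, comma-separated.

S, W, S, L, T, L, S, T

P1 → S (d²=9509.00)
P2 → W (d²=425.00)
P3 → S (d²=11657.00)
P4 → L (d²=10413.00)
P5 → T (d²=19210.00)
P6 → L (d²=680.00)
P7 → S (d²=1394.00)
P8 → T (d²=3209.00)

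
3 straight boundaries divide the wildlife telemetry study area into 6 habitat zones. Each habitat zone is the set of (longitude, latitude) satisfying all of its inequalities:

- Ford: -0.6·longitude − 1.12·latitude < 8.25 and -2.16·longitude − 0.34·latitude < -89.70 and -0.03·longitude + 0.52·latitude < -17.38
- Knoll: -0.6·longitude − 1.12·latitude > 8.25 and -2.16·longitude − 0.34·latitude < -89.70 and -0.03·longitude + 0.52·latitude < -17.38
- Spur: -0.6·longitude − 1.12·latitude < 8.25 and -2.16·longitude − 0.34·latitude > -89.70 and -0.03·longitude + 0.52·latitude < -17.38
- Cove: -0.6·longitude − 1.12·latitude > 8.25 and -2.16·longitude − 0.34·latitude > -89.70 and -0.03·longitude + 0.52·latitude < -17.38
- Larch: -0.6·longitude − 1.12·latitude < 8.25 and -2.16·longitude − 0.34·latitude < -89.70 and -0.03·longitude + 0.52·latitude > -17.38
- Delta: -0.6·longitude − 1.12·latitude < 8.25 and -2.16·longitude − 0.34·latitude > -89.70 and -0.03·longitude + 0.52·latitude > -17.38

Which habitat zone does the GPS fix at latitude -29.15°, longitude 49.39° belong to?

-0.6·49.39 − 1.12·-29.15 = 3.014, which is < 8.25
-2.16·49.39 − 0.34·-29.15 = -96.771, which is < -89.70
-0.03·49.39 + 0.52·-29.15 = -16.640, which is > -17.38
This sign pattern matches Larch.

Larch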